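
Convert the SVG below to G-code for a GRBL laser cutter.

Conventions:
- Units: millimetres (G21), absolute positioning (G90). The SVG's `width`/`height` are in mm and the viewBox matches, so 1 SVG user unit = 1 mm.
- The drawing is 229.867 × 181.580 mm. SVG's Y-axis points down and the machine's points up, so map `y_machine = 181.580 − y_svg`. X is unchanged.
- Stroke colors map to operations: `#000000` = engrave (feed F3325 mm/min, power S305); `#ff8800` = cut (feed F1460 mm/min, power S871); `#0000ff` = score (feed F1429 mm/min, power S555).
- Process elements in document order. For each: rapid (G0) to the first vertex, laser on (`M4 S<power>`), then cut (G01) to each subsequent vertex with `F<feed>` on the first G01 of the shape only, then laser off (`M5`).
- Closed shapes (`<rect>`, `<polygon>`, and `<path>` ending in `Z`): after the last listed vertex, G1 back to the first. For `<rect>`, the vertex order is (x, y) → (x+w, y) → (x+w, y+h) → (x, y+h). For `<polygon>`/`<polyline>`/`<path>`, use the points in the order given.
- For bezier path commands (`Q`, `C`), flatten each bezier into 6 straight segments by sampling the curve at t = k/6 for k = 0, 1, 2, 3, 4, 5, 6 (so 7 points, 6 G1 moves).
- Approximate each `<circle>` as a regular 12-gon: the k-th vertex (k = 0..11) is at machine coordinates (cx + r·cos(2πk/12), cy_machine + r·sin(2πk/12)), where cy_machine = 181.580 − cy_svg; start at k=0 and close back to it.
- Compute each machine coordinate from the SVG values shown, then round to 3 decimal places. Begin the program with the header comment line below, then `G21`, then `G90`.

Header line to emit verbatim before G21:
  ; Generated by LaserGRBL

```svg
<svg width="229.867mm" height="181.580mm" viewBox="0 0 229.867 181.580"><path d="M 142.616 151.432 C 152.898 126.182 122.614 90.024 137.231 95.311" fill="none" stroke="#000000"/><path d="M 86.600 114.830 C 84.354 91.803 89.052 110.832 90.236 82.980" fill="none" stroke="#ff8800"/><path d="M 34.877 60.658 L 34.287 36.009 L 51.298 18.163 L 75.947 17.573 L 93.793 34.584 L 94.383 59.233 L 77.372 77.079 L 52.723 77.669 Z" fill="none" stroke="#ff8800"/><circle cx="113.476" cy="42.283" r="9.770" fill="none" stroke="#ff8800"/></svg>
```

Since the viewBox matches the mm dimensions, user units are millimetres directly. The only transform is the Y-flip y_m = 181.580 − y_svg.

Shape 1 is a cubic bezier drawn with `<path>`. Its stroke #000000 means engrave at S305, F3325. After flipping Y the toolpath is (142.616,30.148) → (144.772,43.440) → (142.541,57.095) → (138.298,69.660) → (134.416,79.680) → (133.269,85.701) → (137.231,86.269).

Shape 2 is a cubic bezier drawn with `<path>`. Its stroke #ff8800 means cut at S871, F1460. After flipping Y the toolpath is (86.600,66.750) → (86.007,75.171) → (86.281,79.052) → (87.132,80.866) → (88.268,83.081) → (89.400,88.169) → (90.236,98.600).

Shape 3 is a regular polygon drawn with `<path>`. Its stroke #ff8800 means cut at S871, F1460. After flipping Y the toolpath is (34.877,120.922) → (34.287,145.571) → (51.298,163.417) → (75.947,164.007) → (93.793,146.996) → (94.383,122.347) → (77.372,104.501) → (52.723,103.911) → (34.877,120.922), returning to the start.

Shape 4 is a circle drawn with `<circle>`. Its stroke #ff8800 means cut at S871, F1460. After flipping Y the toolpath is (123.246,139.297) → (121.937,144.182) → (118.361,147.758) → (113.476,149.067) → (108.591,147.758) → (105.015,144.182) → (103.706,139.297) → (105.015,134.412) → (108.591,130.836) → (113.476,129.527) → (118.361,130.836) → (121.937,134.412) → (123.246,139.297), returning to the start.

; Generated by LaserGRBL
G21
G90
G0 X142.616 Y30.148
M4 S305
G01 X144.772 Y43.440 F3325
G01 X142.541 Y57.095
G01 X138.298 Y69.660
G01 X134.416 Y79.680
G01 X133.269 Y85.701
G01 X137.231 Y86.269
M5
G0 X86.600 Y66.750
M4 S871
G01 X86.007 Y75.171 F1460
G01 X86.281 Y79.052
G01 X87.132 Y80.866
G01 X88.268 Y83.081
G01 X89.400 Y88.169
G01 X90.236 Y98.600
M5
G0 X34.877 Y120.922
M4 S871
G01 X34.287 Y145.571 F1460
G01 X51.298 Y163.417
G01 X75.947 Y164.007
G01 X93.793 Y146.996
G01 X94.383 Y122.347
G01 X77.372 Y104.501
G01 X52.723 Y103.911
G01 X34.877 Y120.922
M5
G0 X123.246 Y139.297
M4 S871
G01 X121.937 Y144.182 F1460
G01 X118.361 Y147.758
G01 X113.476 Y149.067
G01 X108.591 Y147.758
G01 X105.015 Y144.182
G01 X103.706 Y139.297
G01 X105.015 Y134.412
G01 X108.591 Y130.836
G01 X113.476 Y129.527
G01 X118.361 Y130.836
G01 X121.937 Y134.412
G01 X123.246 Y139.297
M5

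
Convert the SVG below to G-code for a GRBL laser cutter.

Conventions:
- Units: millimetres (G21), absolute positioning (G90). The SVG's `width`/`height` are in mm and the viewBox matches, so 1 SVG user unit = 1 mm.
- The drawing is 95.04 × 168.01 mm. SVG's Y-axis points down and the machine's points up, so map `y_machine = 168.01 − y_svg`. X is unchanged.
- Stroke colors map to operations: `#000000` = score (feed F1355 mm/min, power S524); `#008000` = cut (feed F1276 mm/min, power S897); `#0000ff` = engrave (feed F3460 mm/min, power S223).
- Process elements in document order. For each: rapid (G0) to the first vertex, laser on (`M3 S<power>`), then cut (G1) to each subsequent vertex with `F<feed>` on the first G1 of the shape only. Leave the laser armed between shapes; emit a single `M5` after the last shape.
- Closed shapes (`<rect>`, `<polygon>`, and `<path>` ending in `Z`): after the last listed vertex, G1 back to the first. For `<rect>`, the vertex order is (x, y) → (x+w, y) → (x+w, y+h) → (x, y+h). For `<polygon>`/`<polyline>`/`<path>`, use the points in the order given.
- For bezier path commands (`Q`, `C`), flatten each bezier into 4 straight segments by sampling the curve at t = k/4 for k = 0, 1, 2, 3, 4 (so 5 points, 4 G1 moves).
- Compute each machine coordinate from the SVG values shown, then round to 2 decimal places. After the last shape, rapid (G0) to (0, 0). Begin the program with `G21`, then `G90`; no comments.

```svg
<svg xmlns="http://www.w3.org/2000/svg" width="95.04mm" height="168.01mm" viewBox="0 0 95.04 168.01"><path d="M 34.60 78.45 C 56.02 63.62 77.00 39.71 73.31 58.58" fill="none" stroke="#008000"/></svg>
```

viewBox `0 0 95.04 168.01` with mm width/height → 1 unit = 1 mm. Flip: y_m = 168.01 − y_svg.

**Shape 1** — `<path>` cubic bezier, stroke `#008000` → cut (S897, F1276). Control points (SVG): P0=(34.60,78.45), P1=(56.02,63.62), P2=(77.00,39.71), P3=(73.31,58.58); sampled at t=k/4. Machine vertices: (34.60,89.56) → (50.20,101.57) → (63.37,112.13) → (71.83,116.37) → (73.31,109.43). Open path.

G21
G90
G0 X34.60 Y89.56
M3 S897
G1 X50.20 Y101.57 F1276
G1 X63.37 Y112.13
G1 X71.83 Y116.37
G1 X73.31 Y109.43
M5
G0 X0.00 Y0.00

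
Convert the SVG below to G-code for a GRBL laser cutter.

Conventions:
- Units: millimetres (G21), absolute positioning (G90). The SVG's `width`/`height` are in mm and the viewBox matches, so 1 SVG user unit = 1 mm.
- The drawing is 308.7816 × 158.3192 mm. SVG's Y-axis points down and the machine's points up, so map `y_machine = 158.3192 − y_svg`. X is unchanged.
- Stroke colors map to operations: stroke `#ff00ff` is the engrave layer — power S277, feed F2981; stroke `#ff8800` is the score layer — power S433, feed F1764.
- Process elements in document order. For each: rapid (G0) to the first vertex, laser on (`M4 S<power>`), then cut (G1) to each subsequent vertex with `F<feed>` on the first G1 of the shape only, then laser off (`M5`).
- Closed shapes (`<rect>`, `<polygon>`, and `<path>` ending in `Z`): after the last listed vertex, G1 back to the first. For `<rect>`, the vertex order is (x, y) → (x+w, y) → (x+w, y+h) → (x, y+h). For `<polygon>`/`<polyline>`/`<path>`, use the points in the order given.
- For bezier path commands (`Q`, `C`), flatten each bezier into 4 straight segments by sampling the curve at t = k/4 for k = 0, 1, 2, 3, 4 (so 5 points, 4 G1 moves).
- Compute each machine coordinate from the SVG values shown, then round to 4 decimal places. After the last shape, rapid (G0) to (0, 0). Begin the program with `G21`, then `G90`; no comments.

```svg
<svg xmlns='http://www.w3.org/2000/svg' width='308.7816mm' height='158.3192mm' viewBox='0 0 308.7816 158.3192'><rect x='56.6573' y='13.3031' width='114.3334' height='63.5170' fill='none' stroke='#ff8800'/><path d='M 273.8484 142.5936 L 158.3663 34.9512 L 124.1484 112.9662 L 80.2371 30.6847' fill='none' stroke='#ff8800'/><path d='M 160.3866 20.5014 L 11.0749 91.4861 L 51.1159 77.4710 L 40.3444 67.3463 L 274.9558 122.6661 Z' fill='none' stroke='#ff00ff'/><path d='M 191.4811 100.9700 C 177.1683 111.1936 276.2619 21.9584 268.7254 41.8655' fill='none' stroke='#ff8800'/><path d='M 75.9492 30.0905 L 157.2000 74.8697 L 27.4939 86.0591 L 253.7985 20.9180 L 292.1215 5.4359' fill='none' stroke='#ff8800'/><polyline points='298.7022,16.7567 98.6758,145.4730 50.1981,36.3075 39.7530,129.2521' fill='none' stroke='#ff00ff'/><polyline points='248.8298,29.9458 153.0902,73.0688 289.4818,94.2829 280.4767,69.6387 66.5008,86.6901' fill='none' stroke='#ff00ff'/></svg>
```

viewBox `0 0 308.7816 158.3192` with mm width/height → 1 unit = 1 mm. Flip: y_m = 158.3192 − y_svg.

**Shape 1** — `<rect>` rectangle, stroke `#ff8800` → score (S433, F1764). Machine vertices: (56.6573,145.0161) → (170.9907,145.0161) → (170.9907,81.4991) → (56.6573,81.4991) → (56.6573,145.0161). Closed: final G1 returns to the first vertex.

**Shape 2** — `<path>` open polyline, stroke `#ff8800` → score (S433, F1764). Machine vertices: (273.8484,15.7256) → (158.3663,123.3680) → (124.1484,45.3530) → (80.2371,127.6345). Open path.

**Shape 3** — `<path>` closed polygon, stroke `#ff00ff` → engrave (S277, F2981). Machine vertices: (160.3866,137.8178) → (11.0749,66.8331) → (51.1159,80.8482) → (40.3444,90.9729) → (274.9558,35.6531) → (160.3866,137.8178). Closed: final G1 returns to the first vertex.

**Shape 4** — `<path>` cubic bezier, stroke `#ff8800` → score (S433, F1764). Control points (SVG): P0=(191.4811,100.9700), P1=(177.1683,111.1936), P2=(276.2619,21.9584), P3=(268.7254,41.8655); sampled at t=k/4. Machine vertices: (191.4811,57.3492) → (198.5721,65.0706) → (227.5621,90.5328) → (257.8227,114.1792) → (268.7254,116.4537). Open path.

**Shape 5** — `<path>` open polyline, stroke `#ff8800` → score (S433, F1764). Machine vertices: (75.9492,128.2287) → (157.2000,83.4495) → (27.4939,72.2601) → (253.7985,137.4012) → (292.1215,152.8833). Open path.

**Shape 6** — `<polyline>` open polyline, stroke `#ff00ff` → engrave (S277, F2981). Machine vertices: (298.7022,141.5625) → (98.6758,12.8462) → (50.1981,122.0117) → (39.7530,29.0671). Open path.

**Shape 7** — `<polyline>` open polyline, stroke `#ff00ff` → engrave (S277, F2981). Machine vertices: (248.8298,128.3734) → (153.0902,85.2504) → (289.4818,64.0363) → (280.4767,88.6805) → (66.5008,71.6291). Open path.

G21
G90
G0 X56.6573 Y145.0161
M4 S433
G1 X170.9907 Y145.0161 F1764
G1 X170.9907 Y81.4991
G1 X56.6573 Y81.4991
G1 X56.6573 Y145.0161
M5
G0 X273.8484 Y15.7256
M4 S433
G1 X158.3663 Y123.3680 F1764
G1 X124.1484 Y45.3530
G1 X80.2371 Y127.6345
M5
G0 X160.3866 Y137.8178
M4 S277
G1 X11.0749 Y66.8331 F2981
G1 X51.1159 Y80.8482
G1 X40.3444 Y90.9729
G1 X274.9558 Y35.6531
G1 X160.3866 Y137.8178
M5
G0 X191.4811 Y57.3492
M4 S433
G1 X198.5721 Y65.0706 F1764
G1 X227.5621 Y90.5328
G1 X257.8227 Y114.1792
G1 X268.7254 Y116.4537
M5
G0 X75.9492 Y128.2287
M4 S433
G1 X157.2000 Y83.4495 F1764
G1 X27.4939 Y72.2601
G1 X253.7985 Y137.4012
G1 X292.1215 Y152.8833
M5
G0 X298.7022 Y141.5625
M4 S277
G1 X98.6758 Y12.8462 F2981
G1 X50.1981 Y122.0117
G1 X39.7530 Y29.0671
M5
G0 X248.8298 Y128.3734
M4 S277
G1 X153.0902 Y85.2504 F2981
G1 X289.4818 Y64.0363
G1 X280.4767 Y88.6805
G1 X66.5008 Y71.6291
M5
G0 X0.0000 Y0.0000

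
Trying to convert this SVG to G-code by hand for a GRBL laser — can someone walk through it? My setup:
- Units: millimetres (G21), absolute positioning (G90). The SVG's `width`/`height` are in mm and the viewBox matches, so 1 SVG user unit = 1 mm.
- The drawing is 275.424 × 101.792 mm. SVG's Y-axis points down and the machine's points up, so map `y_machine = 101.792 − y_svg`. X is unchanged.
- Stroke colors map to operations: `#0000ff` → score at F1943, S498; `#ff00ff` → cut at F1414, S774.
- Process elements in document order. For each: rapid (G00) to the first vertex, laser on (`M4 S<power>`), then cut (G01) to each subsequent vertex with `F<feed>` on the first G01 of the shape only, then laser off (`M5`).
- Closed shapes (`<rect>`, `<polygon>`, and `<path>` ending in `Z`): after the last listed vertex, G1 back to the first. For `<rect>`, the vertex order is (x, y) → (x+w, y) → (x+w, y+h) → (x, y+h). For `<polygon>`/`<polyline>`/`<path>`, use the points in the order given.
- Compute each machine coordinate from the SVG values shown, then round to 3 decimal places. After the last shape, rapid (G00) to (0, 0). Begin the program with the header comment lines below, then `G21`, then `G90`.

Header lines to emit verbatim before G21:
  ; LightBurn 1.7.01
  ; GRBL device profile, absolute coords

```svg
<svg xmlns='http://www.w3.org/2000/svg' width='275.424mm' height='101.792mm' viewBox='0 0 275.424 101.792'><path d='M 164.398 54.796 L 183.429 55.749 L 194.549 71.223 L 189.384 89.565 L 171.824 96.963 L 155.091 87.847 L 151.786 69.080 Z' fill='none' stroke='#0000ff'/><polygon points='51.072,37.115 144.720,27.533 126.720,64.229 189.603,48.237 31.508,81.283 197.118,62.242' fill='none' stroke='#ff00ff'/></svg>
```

; LightBurn 1.7.01
; GRBL device profile, absolute coords
G21
G90
G00 X164.398 Y46.996
M4 S498
G01 X183.429 Y46.043 F1943
G01 X194.549 Y30.569
G01 X189.384 Y12.227
G01 X171.824 Y4.829
G01 X155.091 Y13.945
G01 X151.786 Y32.712
G01 X164.398 Y46.996
M5
G00 X51.072 Y64.677
M4 S774
G01 X144.720 Y74.259 F1414
G01 X126.720 Y37.563
G01 X189.603 Y53.555
G01 X31.508 Y20.509
G01 X197.118 Y39.550
G01 X51.072 Y64.677
M5
G00 X0.000 Y0.000

1 u = 1 mm; y_m = 101.792 − y.

[1] `<path>` regular polygon, #0000ff→score S498 F1943: (164.398,46.996) → (183.429,46.043) → (194.549,30.569) → (189.384,12.227) → (171.824,4.829) → (155.091,13.945) → (151.786,32.712) → (164.398,46.996) (closed)

[2] `<polygon>` closed polygon, #ff00ff→cut S774 F1414: (51.072,64.677) → (144.720,74.259) → (126.720,37.563) → (189.603,53.555) → (31.508,20.509) → (197.118,39.550) → (51.072,64.677) (closed)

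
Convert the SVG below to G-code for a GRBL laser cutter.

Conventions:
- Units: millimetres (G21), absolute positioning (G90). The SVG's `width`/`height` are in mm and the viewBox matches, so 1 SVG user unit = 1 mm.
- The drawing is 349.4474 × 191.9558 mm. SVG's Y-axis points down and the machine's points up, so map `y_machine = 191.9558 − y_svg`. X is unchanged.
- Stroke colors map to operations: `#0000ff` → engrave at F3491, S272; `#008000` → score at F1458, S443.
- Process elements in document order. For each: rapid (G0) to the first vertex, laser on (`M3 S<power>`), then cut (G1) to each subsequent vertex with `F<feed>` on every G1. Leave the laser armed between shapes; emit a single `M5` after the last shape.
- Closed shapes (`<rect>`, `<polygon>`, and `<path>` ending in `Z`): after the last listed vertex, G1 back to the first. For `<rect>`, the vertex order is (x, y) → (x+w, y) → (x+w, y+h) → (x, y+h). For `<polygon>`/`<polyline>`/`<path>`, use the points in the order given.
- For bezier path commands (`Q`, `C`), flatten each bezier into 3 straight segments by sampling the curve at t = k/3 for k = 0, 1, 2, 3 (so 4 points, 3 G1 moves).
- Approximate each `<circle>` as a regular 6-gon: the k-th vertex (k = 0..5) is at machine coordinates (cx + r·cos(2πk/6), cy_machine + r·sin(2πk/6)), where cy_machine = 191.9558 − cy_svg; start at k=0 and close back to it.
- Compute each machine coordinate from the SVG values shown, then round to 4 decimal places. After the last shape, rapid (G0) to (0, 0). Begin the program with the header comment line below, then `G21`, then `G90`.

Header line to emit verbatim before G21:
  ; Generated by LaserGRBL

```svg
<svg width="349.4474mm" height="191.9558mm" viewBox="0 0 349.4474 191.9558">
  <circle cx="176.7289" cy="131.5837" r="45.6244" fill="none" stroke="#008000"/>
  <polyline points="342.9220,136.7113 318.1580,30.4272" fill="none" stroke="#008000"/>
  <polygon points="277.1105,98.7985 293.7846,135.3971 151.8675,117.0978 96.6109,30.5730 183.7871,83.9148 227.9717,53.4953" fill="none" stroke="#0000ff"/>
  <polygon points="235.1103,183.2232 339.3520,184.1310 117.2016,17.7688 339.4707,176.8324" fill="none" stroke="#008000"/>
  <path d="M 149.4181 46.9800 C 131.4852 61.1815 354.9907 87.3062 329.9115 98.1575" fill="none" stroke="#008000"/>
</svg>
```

; Generated by LaserGRBL
G21
G90
G0 X222.3533 Y60.3721
M3 S443
G1 X199.5411 Y99.8840 F1458
G1 X153.9167 Y99.8840 F1458
G1 X131.1045 Y60.3721 F1458
G1 X153.9167 Y20.8602 F1458
G1 X199.5411 Y20.8602 F1458
G1 X222.3533 Y60.3721 F1458
G0 X342.9220 Y55.2445
M3 S443
G1 X318.1580 Y161.5286 F1458
G0 X277.1105 Y93.1573
M3 S272
G1 X293.7846 Y56.5587 F3491
G1 X151.8675 Y74.8580 F3491
G1 X96.6109 Y161.3828 F3491
G1 X183.7871 Y108.0410 F3491
G1 X227.9717 Y138.4605 F3491
G1 X277.1105 Y93.1573 F3491
G0 X235.1103 Y8.7326
M3 S443
G1 X339.3520 Y7.8248 F1458
G1 X117.2016 Y174.1870 F1458
G1 X339.4707 Y15.1234 F1458
G1 X235.1103 Y8.7326 F1458
G0 X149.4181 Y144.9758
M3 S443
G1 X193.8157 Y127.8072 F1458
G1 X290.2781 Y108.7335 F1458
G1 X329.9115 Y93.7983 F1458
M5
G0 X0.0000 Y0.0000

viewBox `0 0 349.4474 191.9558` with mm width/height → 1 unit = 1 mm. Flip: y_m = 191.9558 − y_svg.

**Shape 1** — `<circle>` circle, stroke `#008000` → score (S443, F1458). Machine vertices: (222.3533,60.3721) → (199.5411,99.8840) → (153.9167,99.8840) → (131.1045,60.3721) → (153.9167,20.8602) → (199.5411,20.8602) → (222.3533,60.3721). Closed: final G1 returns to the first vertex.

**Shape 2** — `<polyline>` line segment, stroke `#008000` → score (S443, F1458). Machine vertices: (342.9220,55.2445) → (318.1580,161.5286). Open path.

**Shape 3** — `<polygon>` closed polygon, stroke `#0000ff` → engrave (S272, F3491). Machine vertices: (277.1105,93.1573) → (293.7846,56.5587) → (151.8675,74.8580) → (96.6109,161.3828) → (183.7871,108.0410) → (227.9717,138.4605) → (277.1105,93.1573). Closed: final G1 returns to the first vertex.

**Shape 4** — `<polygon>` closed polygon, stroke `#008000` → score (S443, F1458). Machine vertices: (235.1103,8.7326) → (339.3520,7.8248) → (117.2016,174.1870) → (339.4707,15.1234) → (235.1103,8.7326). Closed: final G1 returns to the first vertex.

**Shape 5** — `<path>` cubic bezier, stroke `#008000` → score (S443, F1458). Control points (SVG): P0=(149.4181,46.9800), P1=(131.4852,61.1815), P2=(354.9907,87.3062), P3=(329.9115,98.1575); sampled at t=k/3. Machine vertices: (149.4181,144.9758) → (193.8157,127.8072) → (290.2781,108.7335) → (329.9115,93.7983). Open path.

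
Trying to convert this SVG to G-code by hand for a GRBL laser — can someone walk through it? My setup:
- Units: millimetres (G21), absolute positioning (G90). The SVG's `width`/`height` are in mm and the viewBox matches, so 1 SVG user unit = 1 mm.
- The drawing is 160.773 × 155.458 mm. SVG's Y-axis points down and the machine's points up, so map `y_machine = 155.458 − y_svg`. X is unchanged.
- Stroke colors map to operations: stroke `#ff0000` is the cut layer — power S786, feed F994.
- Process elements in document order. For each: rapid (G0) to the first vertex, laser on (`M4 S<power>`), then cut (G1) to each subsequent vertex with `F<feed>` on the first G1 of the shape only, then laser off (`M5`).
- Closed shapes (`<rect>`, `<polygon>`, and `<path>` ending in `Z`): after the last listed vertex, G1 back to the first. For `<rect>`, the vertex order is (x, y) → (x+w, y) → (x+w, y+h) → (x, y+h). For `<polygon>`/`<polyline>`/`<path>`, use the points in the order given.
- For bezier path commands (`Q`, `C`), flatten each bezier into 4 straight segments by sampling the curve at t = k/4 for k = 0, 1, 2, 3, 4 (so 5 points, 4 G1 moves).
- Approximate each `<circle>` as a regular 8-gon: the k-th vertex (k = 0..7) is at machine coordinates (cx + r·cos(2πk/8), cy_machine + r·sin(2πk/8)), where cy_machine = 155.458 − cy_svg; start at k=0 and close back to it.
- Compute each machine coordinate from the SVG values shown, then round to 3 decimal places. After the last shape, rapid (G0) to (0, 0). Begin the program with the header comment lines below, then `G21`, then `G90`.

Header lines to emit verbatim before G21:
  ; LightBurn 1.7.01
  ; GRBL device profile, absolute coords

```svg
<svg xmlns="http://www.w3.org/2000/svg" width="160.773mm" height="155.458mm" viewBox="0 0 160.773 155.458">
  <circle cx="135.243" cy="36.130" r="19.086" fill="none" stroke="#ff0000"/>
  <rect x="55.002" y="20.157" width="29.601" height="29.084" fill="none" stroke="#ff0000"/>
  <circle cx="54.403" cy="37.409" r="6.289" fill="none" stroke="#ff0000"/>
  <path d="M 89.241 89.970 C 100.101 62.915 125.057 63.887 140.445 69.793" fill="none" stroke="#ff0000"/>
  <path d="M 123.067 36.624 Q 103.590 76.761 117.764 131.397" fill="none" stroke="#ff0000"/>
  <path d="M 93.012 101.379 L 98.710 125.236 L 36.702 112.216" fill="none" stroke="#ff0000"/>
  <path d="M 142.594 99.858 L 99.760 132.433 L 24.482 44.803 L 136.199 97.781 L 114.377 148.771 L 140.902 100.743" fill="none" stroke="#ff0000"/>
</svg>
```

Since the viewBox matches the mm dimensions, user units are millimetres directly. The only transform is the Y-flip y_m = 155.458 − y_svg.

Shape 1 is a circle drawn with `<circle>`. Its stroke #ff0000 means cut at S786, F994. After flipping Y the toolpath is (154.329,119.328) → (148.739,132.824) → (135.243,138.414) → (121.747,132.824) → (116.157,119.328) → (121.747,105.832) → (135.243,100.242) → (148.739,105.832) → (154.329,119.328), returning to the start.

Shape 2 is a rectangle drawn with `<rect>`. Its stroke #ff0000 means cut at S786, F994. After flipping Y the toolpath is (55.002,135.301) → (84.603,135.301) → (84.603,106.217) → (55.002,106.217) → (55.002,135.301), returning to the start.

Shape 3 is a circle drawn with `<circle>`. Its stroke #ff0000 means cut at S786, F994. After flipping Y the toolpath is (60.692,118.049) → (58.850,122.496) → (54.403,124.338) → (49.956,122.496) → (48.114,118.049) → (49.956,113.602) → (54.403,111.760) → (58.850,113.602) → (60.692,118.049), returning to the start.

Shape 4 is a cubic bezier drawn with `<path>`. Its stroke #ff0000 means cut at S786, F994. After flipping Y the toolpath is (89.241,65.488) → (99.659,80.885) → (113.145,87.937) → (127.480,88.809) → (140.445,85.665).

Shape 5 is a quadratic bezier drawn with `<path>`. Its stroke #ff0000 means cut at S786, F994. After flipping Y the toolpath is (123.067,118.834) → (115.432,97.859) → (112.003,75.072) → (112.780,50.473) → (117.764,24.061).

Shape 6 is a open polyline drawn with `<path>`. Its stroke #ff0000 means cut at S786, F994. After flipping Y the toolpath is (93.012,54.079) → (98.710,30.222) → (36.702,43.242).

Shape 7 is a open polyline drawn with `<path>`. Its stroke #ff0000 means cut at S786, F994. After flipping Y the toolpath is (142.594,55.600) → (99.760,23.025) → (24.482,110.655) → (136.199,57.677) → (114.377,6.687) → (140.902,54.715).

; LightBurn 1.7.01
; GRBL device profile, absolute coords
G21
G90
G0 X154.329 Y119.328
M4 S786
G1 X148.739 Y132.824 F994
G1 X135.243 Y138.414
G1 X121.747 Y132.824
G1 X116.157 Y119.328
G1 X121.747 Y105.832
G1 X135.243 Y100.242
G1 X148.739 Y105.832
G1 X154.329 Y119.328
M5
G0 X55.002 Y135.301
M4 S786
G1 X84.603 Y135.301 F994
G1 X84.603 Y106.217
G1 X55.002 Y106.217
G1 X55.002 Y135.301
M5
G0 X60.692 Y118.049
M4 S786
G1 X58.850 Y122.496 F994
G1 X54.403 Y124.338
G1 X49.956 Y122.496
G1 X48.114 Y118.049
G1 X49.956 Y113.602
G1 X54.403 Y111.760
G1 X58.850 Y113.602
G1 X60.692 Y118.049
M5
G0 X89.241 Y65.488
M4 S786
G1 X99.659 Y80.885 F994
G1 X113.145 Y87.937
G1 X127.480 Y88.809
G1 X140.445 Y85.665
M5
G0 X123.067 Y118.834
M4 S786
G1 X115.432 Y97.859 F994
G1 X112.003 Y75.072
G1 X112.780 Y50.473
G1 X117.764 Y24.061
M5
G0 X93.012 Y54.079
M4 S786
G1 X98.710 Y30.222 F994
G1 X36.702 Y43.242
M5
G0 X142.594 Y55.600
M4 S786
G1 X99.760 Y23.025 F994
G1 X24.482 Y110.655
G1 X136.199 Y57.677
G1 X114.377 Y6.687
G1 X140.902 Y54.715
M5
G0 X0.000 Y0.000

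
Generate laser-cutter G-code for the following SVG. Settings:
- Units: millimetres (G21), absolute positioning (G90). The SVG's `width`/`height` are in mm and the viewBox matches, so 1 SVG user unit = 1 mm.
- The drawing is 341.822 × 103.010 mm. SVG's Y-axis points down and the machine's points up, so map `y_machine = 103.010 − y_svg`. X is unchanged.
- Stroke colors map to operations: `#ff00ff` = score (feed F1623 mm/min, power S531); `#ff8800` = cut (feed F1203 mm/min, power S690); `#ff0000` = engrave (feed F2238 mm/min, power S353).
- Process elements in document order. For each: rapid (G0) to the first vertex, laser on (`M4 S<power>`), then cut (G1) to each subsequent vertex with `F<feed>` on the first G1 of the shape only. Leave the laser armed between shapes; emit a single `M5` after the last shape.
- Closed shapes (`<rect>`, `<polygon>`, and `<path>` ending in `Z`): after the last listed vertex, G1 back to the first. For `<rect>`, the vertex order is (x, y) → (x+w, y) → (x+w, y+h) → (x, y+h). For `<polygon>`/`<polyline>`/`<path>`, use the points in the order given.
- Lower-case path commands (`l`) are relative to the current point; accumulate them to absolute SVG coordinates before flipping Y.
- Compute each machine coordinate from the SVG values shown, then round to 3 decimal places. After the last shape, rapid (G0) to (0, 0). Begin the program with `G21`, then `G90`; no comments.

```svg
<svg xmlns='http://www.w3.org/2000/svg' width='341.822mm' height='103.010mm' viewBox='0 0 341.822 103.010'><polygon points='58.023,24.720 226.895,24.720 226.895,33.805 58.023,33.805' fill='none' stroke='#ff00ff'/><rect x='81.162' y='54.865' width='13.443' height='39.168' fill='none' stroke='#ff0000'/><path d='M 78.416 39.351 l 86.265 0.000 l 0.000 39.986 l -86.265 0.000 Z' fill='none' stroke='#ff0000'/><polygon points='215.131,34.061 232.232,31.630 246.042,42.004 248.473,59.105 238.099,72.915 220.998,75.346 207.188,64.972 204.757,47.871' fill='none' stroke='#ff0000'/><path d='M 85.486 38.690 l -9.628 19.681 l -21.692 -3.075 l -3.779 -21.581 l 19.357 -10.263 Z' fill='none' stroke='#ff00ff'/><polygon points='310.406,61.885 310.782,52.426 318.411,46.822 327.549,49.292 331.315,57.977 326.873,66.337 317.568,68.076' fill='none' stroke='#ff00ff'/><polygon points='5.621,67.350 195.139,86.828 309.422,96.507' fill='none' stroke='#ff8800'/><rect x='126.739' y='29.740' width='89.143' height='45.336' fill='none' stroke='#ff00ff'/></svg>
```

Since the viewBox matches the mm dimensions, user units are millimetres directly. The only transform is the Y-flip y_m = 103.010 − y_svg.

Shape 1 is a rectangle drawn with `<polygon>`. Its stroke #ff00ff means score at S531, F1623. After flipping Y the toolpath is (58.023,78.290) → (226.895,78.290) → (226.895,69.205) → (58.023,69.205) → (58.023,78.290), returning to the start.

Shape 2 is a rectangle drawn with `<rect>`. Its stroke #ff0000 means engrave at S353, F2238. After flipping Y the toolpath is (81.162,48.145) → (94.605,48.145) → (94.605,8.977) → (81.162,8.977) → (81.162,48.145), returning to the start.

Shape 3 is a rectangle drawn with `<path>`. Its stroke #ff0000 means engrave at S353, F2238. After flipping Y the toolpath is (78.416,63.659) → (164.681,63.659) → (164.681,23.673) → (78.416,23.673) → (78.416,63.659), returning to the start.

Shape 4 is a regular polygon drawn with `<polygon>`. Its stroke #ff0000 means engrave at S353, F2238. After flipping Y the toolpath is (215.131,68.949) → (232.232,71.380) → (246.042,61.006) → (248.473,43.905) → (238.099,30.095) → (220.998,27.664) → (207.188,38.038) → (204.757,55.139) → (215.131,68.949), returning to the start.

Shape 5 is a regular polygon drawn with `<path>`. Its stroke #ff00ff means score at S531, F1623. After flipping Y the toolpath is (85.486,64.320) → (75.858,44.639) → (54.166,47.714) → (50.387,69.295) → (69.744,79.558) → (85.486,64.320), returning to the start.

Shape 6 is a regular polygon drawn with `<polygon>`. Its stroke #ff00ff means score at S531, F1623. After flipping Y the toolpath is (310.406,41.125) → (310.782,50.584) → (318.411,56.188) → (327.549,53.718) → (331.315,45.033) → (326.873,36.673) → (317.568,34.934) → (310.406,41.125), returning to the start.

Shape 7 is a closed polygon drawn with `<polygon>`. Its stroke #ff8800 means cut at S690, F1203. After flipping Y the toolpath is (5.621,35.660) → (195.139,16.182) → (309.422,6.503) → (5.621,35.660), returning to the start.

Shape 8 is a rectangle drawn with `<rect>`. Its stroke #ff00ff means score at S531, F1623. After flipping Y the toolpath is (126.739,73.270) → (215.882,73.270) → (215.882,27.934) → (126.739,27.934) → (126.739,73.270), returning to the start.

G21
G90
G0 X58.023 Y78.290
M4 S531
G1 X226.895 Y78.290 F1623
G1 X226.895 Y69.205
G1 X58.023 Y69.205
G1 X58.023 Y78.290
G0 X81.162 Y48.145
M4 S353
G1 X94.605 Y48.145 F2238
G1 X94.605 Y8.977
G1 X81.162 Y8.977
G1 X81.162 Y48.145
G0 X78.416 Y63.659
M4 S353
G1 X164.681 Y63.659 F2238
G1 X164.681 Y23.673
G1 X78.416 Y23.673
G1 X78.416 Y63.659
G0 X215.131 Y68.949
M4 S353
G1 X232.232 Y71.380 F2238
G1 X246.042 Y61.006
G1 X248.473 Y43.905
G1 X238.099 Y30.095
G1 X220.998 Y27.664
G1 X207.188 Y38.038
G1 X204.757 Y55.139
G1 X215.131 Y68.949
G0 X85.486 Y64.320
M4 S531
G1 X75.858 Y44.639 F1623
G1 X54.166 Y47.714
G1 X50.387 Y69.295
G1 X69.744 Y79.558
G1 X85.486 Y64.320
G0 X310.406 Y41.125
M4 S531
G1 X310.782 Y50.584 F1623
G1 X318.411 Y56.188
G1 X327.549 Y53.718
G1 X331.315 Y45.033
G1 X326.873 Y36.673
G1 X317.568 Y34.934
G1 X310.406 Y41.125
G0 X5.621 Y35.660
M4 S690
G1 X195.139 Y16.182 F1203
G1 X309.422 Y6.503
G1 X5.621 Y35.660
G0 X126.739 Y73.270
M4 S531
G1 X215.882 Y73.270 F1623
G1 X215.882 Y27.934
G1 X126.739 Y27.934
G1 X126.739 Y73.270
M5
G0 X0.000 Y0.000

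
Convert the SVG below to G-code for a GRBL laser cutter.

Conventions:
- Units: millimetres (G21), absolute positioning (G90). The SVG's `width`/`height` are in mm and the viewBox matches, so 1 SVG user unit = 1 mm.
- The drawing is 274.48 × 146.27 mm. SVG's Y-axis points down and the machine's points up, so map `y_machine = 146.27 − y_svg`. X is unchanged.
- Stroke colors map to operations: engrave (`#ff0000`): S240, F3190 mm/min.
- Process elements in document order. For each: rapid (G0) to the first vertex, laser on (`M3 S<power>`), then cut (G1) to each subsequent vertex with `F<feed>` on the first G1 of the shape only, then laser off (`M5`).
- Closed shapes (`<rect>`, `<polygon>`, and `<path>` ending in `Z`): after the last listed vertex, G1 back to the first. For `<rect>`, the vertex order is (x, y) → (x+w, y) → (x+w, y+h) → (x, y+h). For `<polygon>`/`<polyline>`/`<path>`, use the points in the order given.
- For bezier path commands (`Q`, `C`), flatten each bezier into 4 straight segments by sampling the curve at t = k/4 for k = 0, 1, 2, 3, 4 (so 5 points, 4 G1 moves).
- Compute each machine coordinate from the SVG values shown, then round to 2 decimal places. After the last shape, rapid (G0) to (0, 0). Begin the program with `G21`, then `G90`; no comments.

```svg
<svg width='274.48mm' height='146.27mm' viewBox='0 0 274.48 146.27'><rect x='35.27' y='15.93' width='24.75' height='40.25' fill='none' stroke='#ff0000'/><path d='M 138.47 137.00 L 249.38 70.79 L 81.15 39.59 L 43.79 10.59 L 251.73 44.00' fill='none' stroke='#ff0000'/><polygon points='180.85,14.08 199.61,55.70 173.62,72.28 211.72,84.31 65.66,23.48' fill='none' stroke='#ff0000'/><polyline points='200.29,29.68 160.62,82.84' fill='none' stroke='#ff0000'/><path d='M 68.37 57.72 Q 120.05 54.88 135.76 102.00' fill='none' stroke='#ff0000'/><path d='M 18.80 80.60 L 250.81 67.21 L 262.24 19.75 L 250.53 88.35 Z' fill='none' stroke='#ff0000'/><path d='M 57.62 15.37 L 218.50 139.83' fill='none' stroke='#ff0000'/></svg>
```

G21
G90
G0 X35.27 Y130.34
M3 S240
G1 X60.02 Y130.34 F3190
G1 X60.02 Y90.09
G1 X35.27 Y90.09
G1 X35.27 Y130.34
M5
G0 X138.47 Y9.27
M3 S240
G1 X249.38 Y75.48 F3190
G1 X81.15 Y106.68
G1 X43.79 Y135.68
G1 X251.73 Y102.27
M5
G0 X180.85 Y132.19
M3 S240
G1 X199.61 Y90.57 F3190
G1 X173.62 Y73.99
G1 X211.72 Y61.96
G1 X65.66 Y122.79
G1 X180.85 Y132.19
M5
G0 X200.29 Y116.59
M3 S240
G1 X160.62 Y63.43 F3190
M5
G0 X68.37 Y88.55
M3 S240
G1 X91.96 Y86.85 F3190
G1 X111.06 Y78.90
G1 X125.66 Y64.71
G1 X135.76 Y44.27
M5
G0 X18.80 Y65.67
M3 S240
G1 X250.81 Y79.06 F3190
G1 X262.24 Y126.52
G1 X250.53 Y57.92
G1 X18.80 Y65.67
M5
G0 X57.62 Y130.90
M3 S240
G1 X218.50 Y6.44 F3190
M5
G0 X0.00 Y0.00

1 u = 1 mm; y_m = 146.27 − y.

[1] `<rect>` rectangle, #ff0000→engrave S240 F3190: (35.27,130.34) → (60.02,130.34) → (60.02,90.09) → (35.27,90.09) → (35.27,130.34) (closed)

[2] `<path>` open polyline, #ff0000→engrave S240 F3190: (138.47,9.27) → (249.38,75.48) → (81.15,106.68) → (43.79,135.68) → (251.73,102.27)

[3] `<polygon>` closed polygon, #ff0000→engrave S240 F3190: (180.85,132.19) → (199.61,90.57) → (173.62,73.99) → (211.72,61.96) → (65.66,122.79) → (180.85,132.19) (closed)

[4] `<polyline>` line segment, #ff0000→engrave S240 F3190: (200.29,116.59) → (160.62,63.43)

[5] `<path>` quadratic bezier, #ff0000→engrave S240 F3190: (68.37,88.55) → (91.96,86.85) → (111.06,78.90) → (125.66,64.71) → (135.76,44.27)

[6] `<path>` closed polygon, #ff0000→engrave S240 F3190: (18.80,65.67) → (250.81,79.06) → (262.24,126.52) → (250.53,57.92) → (18.80,65.67) (closed)

[7] `<path>` line segment, #ff0000→engrave S240 F3190: (57.62,130.90) → (218.50,6.44)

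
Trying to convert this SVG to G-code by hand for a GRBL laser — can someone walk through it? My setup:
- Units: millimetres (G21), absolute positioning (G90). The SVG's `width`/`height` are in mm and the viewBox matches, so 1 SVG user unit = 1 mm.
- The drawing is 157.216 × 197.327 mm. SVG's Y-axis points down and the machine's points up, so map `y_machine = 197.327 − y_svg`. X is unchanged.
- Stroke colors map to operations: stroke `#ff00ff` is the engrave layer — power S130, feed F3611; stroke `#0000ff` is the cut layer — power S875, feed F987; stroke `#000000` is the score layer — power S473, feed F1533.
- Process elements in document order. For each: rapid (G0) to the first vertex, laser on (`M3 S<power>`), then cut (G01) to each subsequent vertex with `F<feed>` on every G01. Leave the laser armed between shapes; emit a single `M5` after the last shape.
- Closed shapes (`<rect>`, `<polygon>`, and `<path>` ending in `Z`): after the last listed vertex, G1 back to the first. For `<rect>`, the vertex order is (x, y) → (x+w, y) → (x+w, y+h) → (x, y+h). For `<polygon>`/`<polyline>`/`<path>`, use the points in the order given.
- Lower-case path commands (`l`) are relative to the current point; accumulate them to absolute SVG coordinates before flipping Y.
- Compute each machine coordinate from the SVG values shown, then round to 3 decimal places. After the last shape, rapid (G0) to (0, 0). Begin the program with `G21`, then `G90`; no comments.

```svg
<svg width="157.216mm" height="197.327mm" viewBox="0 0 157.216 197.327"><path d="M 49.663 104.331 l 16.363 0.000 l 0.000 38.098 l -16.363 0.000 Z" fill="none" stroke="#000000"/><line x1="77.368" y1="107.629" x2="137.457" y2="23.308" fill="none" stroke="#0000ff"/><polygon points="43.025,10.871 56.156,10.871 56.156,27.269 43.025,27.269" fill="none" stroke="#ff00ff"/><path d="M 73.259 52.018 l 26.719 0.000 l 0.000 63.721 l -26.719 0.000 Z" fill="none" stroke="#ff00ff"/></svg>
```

G21
G90
G0 X49.663 Y92.996
M3 S473
G01 X66.026 Y92.996 F1533
G01 X66.026 Y54.898 F1533
G01 X49.663 Y54.898 F1533
G01 X49.663 Y92.996 F1533
G0 X77.368 Y89.698
M3 S875
G01 X137.457 Y174.019 F987
G0 X43.025 Y186.456
M3 S130
G01 X56.156 Y186.456 F3611
G01 X56.156 Y170.058 F3611
G01 X43.025 Y170.058 F3611
G01 X43.025 Y186.456 F3611
G0 X73.259 Y145.309
M3 S130
G01 X99.978 Y145.309 F3611
G01 X99.978 Y81.588 F3611
G01 X73.259 Y81.588 F3611
G01 X73.259 Y145.309 F3611
M5
G0 X0.000 Y0.000

1 u = 1 mm; y_m = 197.327 − y.

[1] `<path>` rectangle, #000000→score S473 F1533: (49.663,92.996) → (66.026,92.996) → (66.026,54.898) → (49.663,54.898) → (49.663,92.996) (closed)

[2] `<line>` line segment, #0000ff→cut S875 F987: (77.368,89.698) → (137.457,174.019)

[3] `<polygon>` rectangle, #ff00ff→engrave S130 F3611: (43.025,186.456) → (56.156,186.456) → (56.156,170.058) → (43.025,170.058) → (43.025,186.456) (closed)

[4] `<path>` rectangle, #ff00ff→engrave S130 F3611: (73.259,145.309) → (99.978,145.309) → (99.978,81.588) → (73.259,81.588) → (73.259,145.309) (closed)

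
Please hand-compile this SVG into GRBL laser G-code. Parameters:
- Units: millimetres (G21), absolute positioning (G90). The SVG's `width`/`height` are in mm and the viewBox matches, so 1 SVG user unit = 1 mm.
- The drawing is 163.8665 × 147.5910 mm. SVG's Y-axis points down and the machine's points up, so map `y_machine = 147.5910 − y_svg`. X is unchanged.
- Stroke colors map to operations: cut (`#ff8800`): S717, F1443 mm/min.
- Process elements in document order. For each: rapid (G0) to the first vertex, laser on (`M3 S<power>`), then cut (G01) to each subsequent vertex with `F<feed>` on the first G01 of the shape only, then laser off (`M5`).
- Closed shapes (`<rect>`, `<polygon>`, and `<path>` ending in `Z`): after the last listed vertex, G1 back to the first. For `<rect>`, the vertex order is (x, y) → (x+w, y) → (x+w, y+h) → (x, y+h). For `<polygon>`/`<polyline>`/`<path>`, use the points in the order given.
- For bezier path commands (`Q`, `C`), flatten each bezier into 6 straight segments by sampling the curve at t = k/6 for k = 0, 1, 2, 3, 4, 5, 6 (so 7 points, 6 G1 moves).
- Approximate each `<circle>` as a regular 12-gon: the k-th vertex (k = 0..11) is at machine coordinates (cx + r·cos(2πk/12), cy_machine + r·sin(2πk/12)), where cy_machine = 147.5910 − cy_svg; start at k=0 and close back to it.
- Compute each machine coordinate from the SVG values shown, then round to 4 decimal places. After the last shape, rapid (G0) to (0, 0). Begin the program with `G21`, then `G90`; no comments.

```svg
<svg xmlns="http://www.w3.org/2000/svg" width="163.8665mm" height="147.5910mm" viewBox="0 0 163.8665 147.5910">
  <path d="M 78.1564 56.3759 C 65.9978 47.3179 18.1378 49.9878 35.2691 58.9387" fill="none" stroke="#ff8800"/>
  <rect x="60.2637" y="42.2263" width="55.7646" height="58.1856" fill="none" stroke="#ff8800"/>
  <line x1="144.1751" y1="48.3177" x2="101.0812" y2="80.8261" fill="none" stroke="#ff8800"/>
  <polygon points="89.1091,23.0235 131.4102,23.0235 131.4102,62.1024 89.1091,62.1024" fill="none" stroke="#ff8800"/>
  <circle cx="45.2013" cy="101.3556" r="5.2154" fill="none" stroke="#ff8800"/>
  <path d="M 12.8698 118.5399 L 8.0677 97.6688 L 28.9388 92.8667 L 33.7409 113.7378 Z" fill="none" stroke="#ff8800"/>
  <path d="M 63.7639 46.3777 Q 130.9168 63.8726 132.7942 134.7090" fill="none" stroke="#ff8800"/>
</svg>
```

G21
G90
G0 X78.1564 Y91.2151
M3 S717
G01 X69.5682 Y94.7920 F1443
G01 X57.8267 Y96.5655
G01 X45.7290 Y96.6870
G01 X36.0722 Y95.3078
G01 X31.6532 Y92.5791
G01 X35.2691 Y88.6523
M5
G0 X60.2637 Y105.3647
M3 S717
G01 X116.0283 Y105.3647 F1443
G01 X116.0283 Y47.1791
G01 X60.2637 Y47.1791
G01 X60.2637 Y105.3647
M5
G0 X144.1751 Y99.2733
M3 S717
G01 X101.0812 Y66.7649 F1443
M5
G0 X89.1091 Y124.5675
M3 S717
G01 X131.4102 Y124.5675 F1443
G01 X131.4102 Y85.4886
G01 X89.1091 Y85.4886
G01 X89.1091 Y124.5675
M5
G0 X50.4167 Y46.2354
M3 S717
G01 X49.7180 Y48.8431 F1443
G01 X47.8090 Y50.7521
G01 X45.2013 Y51.4508
G01 X42.5936 Y50.7521
G01 X40.6846 Y48.8431
G01 X39.9859 Y46.2354
G01 X40.6846 Y43.6277
G01 X42.5936 Y41.7187
G01 X45.2013 Y41.0200
G01 X47.8090 Y41.7187
G01 X49.7180 Y43.6277
G01 X50.4167 Y46.2354
M5
G0 X12.8698 Y29.0511
M3 S717
G01 X8.0677 Y49.9222 F1443
G01 X28.9388 Y54.7243
G01 X33.7409 Y33.8532
G01 X12.8698 Y29.0511
M5
G0 X63.7639 Y101.2133
M3 S717
G01 X84.3350 Y93.9000 F1443
G01 X101.2797 Y83.6232
G01 X114.5979 Y70.3830
G01 X124.2898 Y54.1794
G01 X130.3552 Y35.0124
G01 X132.7942 Y12.8820
M5
G0 X0.0000 Y0.0000

1 u = 1 mm; y_m = 147.5910 − y.

[1] `<path>` cubic bezier, #ff8800→cut S717 F1443: (78.1564,91.2151) → (69.5682,94.7920) → (57.8267,96.5655) → (45.7290,96.6870) → (36.0722,95.3078) → (31.6532,92.5791) → (35.2691,88.6523)

[2] `<rect>` rectangle, #ff8800→cut S717 F1443: (60.2637,105.3647) → (116.0283,105.3647) → (116.0283,47.1791) → (60.2637,47.1791) → (60.2637,105.3647) (closed)

[3] `<line>` line segment, #ff8800→cut S717 F1443: (144.1751,99.2733) → (101.0812,66.7649)

[4] `<polygon>` rectangle, #ff8800→cut S717 F1443: (89.1091,124.5675) → (131.4102,124.5675) → (131.4102,85.4886) → (89.1091,85.4886) → (89.1091,124.5675) (closed)

[5] `<circle>` circle, #ff8800→cut S717 F1443: (50.4167,46.2354) → (49.7180,48.8431) → (47.8090,50.7521) → (45.2013,51.4508) → (42.5936,50.7521) → (40.6846,48.8431) → (39.9859,46.2354) → (40.6846,43.6277) → (42.5936,41.7187) → (45.2013,41.0200) → (47.8090,41.7187) → (49.7180,43.6277) → (50.4167,46.2354) (closed)

[6] `<path>` regular polygon, #ff8800→cut S717 F1443: (12.8698,29.0511) → (8.0677,49.9222) → (28.9388,54.7243) → (33.7409,33.8532) → (12.8698,29.0511) (closed)

[7] `<path>` quadratic bezier, #ff8800→cut S717 F1443: (63.7639,101.2133) → (84.3350,93.9000) → (101.2797,83.6232) → (114.5979,70.3830) → (124.2898,54.1794) → (130.3552,35.0124) → (132.7942,12.8820)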